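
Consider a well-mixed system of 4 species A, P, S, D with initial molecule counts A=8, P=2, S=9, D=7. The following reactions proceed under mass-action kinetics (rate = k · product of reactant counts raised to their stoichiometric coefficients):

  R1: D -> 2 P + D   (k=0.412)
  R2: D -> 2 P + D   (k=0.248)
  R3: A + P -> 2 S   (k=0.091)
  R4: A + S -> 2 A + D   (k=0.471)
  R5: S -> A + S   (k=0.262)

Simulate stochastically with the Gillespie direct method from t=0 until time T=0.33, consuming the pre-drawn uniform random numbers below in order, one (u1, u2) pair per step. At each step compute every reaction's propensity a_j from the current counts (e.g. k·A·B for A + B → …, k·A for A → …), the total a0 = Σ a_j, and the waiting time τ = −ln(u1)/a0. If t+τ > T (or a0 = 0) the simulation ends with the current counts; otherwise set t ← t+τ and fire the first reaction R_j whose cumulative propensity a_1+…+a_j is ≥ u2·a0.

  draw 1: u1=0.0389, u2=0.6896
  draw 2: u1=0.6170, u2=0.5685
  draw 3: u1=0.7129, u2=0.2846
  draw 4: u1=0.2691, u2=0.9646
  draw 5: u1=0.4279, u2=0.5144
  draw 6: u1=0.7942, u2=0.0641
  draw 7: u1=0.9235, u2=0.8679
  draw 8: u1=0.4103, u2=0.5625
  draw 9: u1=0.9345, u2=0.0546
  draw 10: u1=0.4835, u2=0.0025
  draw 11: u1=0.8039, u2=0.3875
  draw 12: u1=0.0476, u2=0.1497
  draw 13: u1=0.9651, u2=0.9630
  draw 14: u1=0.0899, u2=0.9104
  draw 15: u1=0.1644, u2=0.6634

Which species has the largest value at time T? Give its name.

Dominant species at T: A

t=0.000: A=8 P=2 S=9 D=7
Draw 1: a1=2.884, a2=1.736, a3=1.456, a4=33.912, a5=2.358, a0=42.346; τ=−ln(0.0389)/42.346=0.077 → t=0.077; u2·a0=0.6896·42.346=29.202; a1+…+a3=6.076 < 29.202 ≤ a1+…+a4=39.988 → R4 fires; A=9 P=2 S=8 D=8
Draw 2: a1=3.296, a2=1.984, a3=1.638, a4=33.912, a5=2.096, a0=42.926; τ=−ln(0.6170)/42.926=0.011 → t=0.088; u2·a0=0.5685·42.926=24.403; a1+…+a3=6.918 < 24.403 ≤ a1+…+a4=40.830 → R4 fires; A=10 P=2 S=7 D=9
Draw 3: a1=3.708, a2=2.232, a3=1.820, a4=32.970, a5=1.834, a0=42.564; τ=−ln(0.7129)/42.564=0.008 → t=0.096; u2·a0=0.2846·42.564=12.114; a1+…+a3=7.760 < 12.114 ≤ a1+…+a4=40.730 → R4 fires; A=11 P=2 S=6 D=10
Draw 4: a1=4.120, a2=2.480, a3=2.002, a4=31.086, a5=1.572, a0=41.260; τ=−ln(0.2691)/41.260=0.032 → t=0.128; u2·a0=0.9646·41.260=39.799; a1+…+a4=39.688 < 39.799 ≤ a1+…+a5=41.260 → R5 fires; A=12 P=2 S=6 D=10
Draw 5: a1=4.120, a2=2.480, a3=2.184, a4=33.912, a5=1.572, a0=44.268; τ=−ln(0.4279)/44.268=0.019 → t=0.147; u2·a0=0.5144·44.268=22.771; a1+…+a3=8.784 < 22.771 ≤ a1+…+a4=42.696 → R4 fires; A=13 P=2 S=5 D=11
Draw 6: a1=4.532, a2=2.728, a3=2.366, a4=30.615, a5=1.310, a0=41.551; τ=−ln(0.7942)/41.551=0.006 → t=0.152; u2·a0=0.0641·41.551=2.663 ≤ a1=4.532 → R1 fires; A=13 P=4 S=5 D=11
Draw 7: a1=4.532, a2=2.728, a3=4.732, a4=30.615, a5=1.310, a0=43.917; τ=−ln(0.9235)/43.917=0.002 → t=0.154; u2·a0=0.8679·43.917=38.116; a1+…+a3=11.992 < 38.116 ≤ a1+…+a4=42.607 → R4 fires; A=14 P=4 S=4 D=12
Draw 8: a1=4.944, a2=2.976, a3=5.096, a4=26.376, a5=1.048, a0=40.440; τ=−ln(0.4103)/40.440=0.022 → t=0.176; u2·a0=0.5625·40.440=22.747; a1+…+a3=13.016 < 22.747 ≤ a1+…+a4=39.392 → R4 fires; A=15 P=4 S=3 D=13
Draw 9: a1=5.356, a2=3.224, a3=5.460, a4=21.195, a5=0.786, a0=36.021; τ=−ln(0.9345)/36.021=0.002 → t=0.178; u2·a0=0.0546·36.021=1.967 ≤ a1=5.356 → R1 fires; A=15 P=6 S=3 D=13
Draw 10: a1=5.356, a2=3.224, a3=8.190, a4=21.195, a5=0.786, a0=38.751; τ=−ln(0.4835)/38.751=0.019 → t=0.197; u2·a0=0.0025·38.751=0.097 ≤ a1=5.356 → R1 fires; A=15 P=8 S=3 D=13
Draw 11: a1=5.356, a2=3.224, a3=10.920, a4=21.195, a5=0.786, a0=41.481; τ=−ln(0.8039)/41.481=0.005 → t=0.202; u2·a0=0.3875·41.481=16.074; a1+a2=8.580 < 16.074 ≤ a1+…+a3=19.500 → R3 fires; A=14 P=7 S=5 D=13
Draw 12: a1=5.356, a2=3.224, a3=8.918, a4=32.970, a5=1.310, a0=51.778; τ=−ln(0.0476)/51.778=0.059 → t=0.261; u2·a0=0.1497·51.778=7.751; a1=5.356 < 7.751 ≤ a1+a2=8.580 → R2 fires; A=14 P=9 S=5 D=13
Draw 13: a1=5.356, a2=3.224, a3=11.466, a4=32.970, a5=1.310, a0=54.326; τ=−ln(0.9651)/54.326=0.001 → t=0.262; u2·a0=0.9630·54.326=52.316; a1+…+a3=20.046 < 52.316 ≤ a1+…+a4=53.016 → R4 fires; A=15 P=9 S=4 D=14
Draw 14: a1=5.768, a2=3.472, a3=12.285, a4=28.260, a5=1.048, a0=50.833; τ=−ln(0.0899)/50.833=0.047 → t=0.309; u2·a0=0.9104·50.833=46.278; a1+…+a3=21.525 < 46.278 ≤ a1+…+a4=49.785 → R4 fires; A=16 P=9 S=3 D=15
Draw 15: a1=6.180, a2=3.720, a3=13.104, a4=22.608, a5=0.786, a0=46.398; τ=−ln(0.1644)/46.398=0.039 → t=0.348 > T=0.33: stop.
At T=0.33: A=16 P=9 S=3 D=15; the largest is A.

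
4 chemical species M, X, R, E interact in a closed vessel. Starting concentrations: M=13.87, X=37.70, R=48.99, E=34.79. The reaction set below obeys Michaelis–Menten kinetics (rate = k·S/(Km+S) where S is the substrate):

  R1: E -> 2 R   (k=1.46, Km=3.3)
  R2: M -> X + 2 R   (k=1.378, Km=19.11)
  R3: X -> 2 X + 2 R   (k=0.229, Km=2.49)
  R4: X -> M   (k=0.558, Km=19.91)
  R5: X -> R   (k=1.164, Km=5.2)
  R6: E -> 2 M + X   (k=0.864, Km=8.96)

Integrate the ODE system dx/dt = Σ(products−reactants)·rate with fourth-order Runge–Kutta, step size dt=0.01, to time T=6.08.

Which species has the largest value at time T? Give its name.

RK4 with dt=0.01: 608 steps to T=6.08. Trajectory (selected grid times):
t=0.00: M=13.87 X=37.70 R=48.99 E=34.79
t=0.68: M=14.65 X=37.77 R=52.59 E=33.42
t=1.35: M=15.40 X=37.84 R=56.15 E=32.08
t=2.03: M=16.14 X=37.92 R=59.78 E=30.72
t=2.70: M=16.84 X=38.01 R=63.38 E=29.39
t=3.38: M=17.55 X=38.10 R=67.03 E=28.06
t=4.05: M=18.22 X=38.20 R=70.65 E=26.75
t=4.73: M=18.88 X=38.30 R=74.32 E=25.43
t=5.40: M=19.51 X=38.40 R=77.95 E=24.14
t=6.08: M=20.14 X=38.50 R=81.63 E=22.84
At T=6.08: M=20.14 X=38.50 R=81.63 E=22.84; the largest is R.

Dominant species at T: R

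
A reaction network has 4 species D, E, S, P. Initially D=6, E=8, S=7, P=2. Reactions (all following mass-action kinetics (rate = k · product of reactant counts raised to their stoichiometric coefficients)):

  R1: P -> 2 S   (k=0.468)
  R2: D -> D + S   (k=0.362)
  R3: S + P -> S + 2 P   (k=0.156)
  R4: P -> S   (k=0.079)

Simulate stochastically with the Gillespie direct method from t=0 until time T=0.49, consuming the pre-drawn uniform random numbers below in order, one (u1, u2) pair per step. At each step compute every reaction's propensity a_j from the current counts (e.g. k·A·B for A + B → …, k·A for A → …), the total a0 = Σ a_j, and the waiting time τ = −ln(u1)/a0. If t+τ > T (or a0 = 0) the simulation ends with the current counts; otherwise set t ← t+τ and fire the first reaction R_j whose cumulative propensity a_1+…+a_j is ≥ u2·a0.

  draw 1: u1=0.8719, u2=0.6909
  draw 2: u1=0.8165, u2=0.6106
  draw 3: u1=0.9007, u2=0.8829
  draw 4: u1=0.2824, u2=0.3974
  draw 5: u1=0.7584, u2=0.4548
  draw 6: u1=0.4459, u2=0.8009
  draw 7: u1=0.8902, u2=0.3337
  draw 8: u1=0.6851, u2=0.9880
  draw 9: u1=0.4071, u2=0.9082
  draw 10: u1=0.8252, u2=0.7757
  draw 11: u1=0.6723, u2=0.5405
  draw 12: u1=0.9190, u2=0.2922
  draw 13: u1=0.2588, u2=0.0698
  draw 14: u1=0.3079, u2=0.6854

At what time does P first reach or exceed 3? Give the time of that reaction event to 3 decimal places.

t=0.000: D=6 E=8 S=7 P=2
Draw 1: a1=0.936, a2=2.172, a3=2.184, a4=0.158, a0=5.450; τ=−ln(0.8719)/5.450=0.025 → t=0.025; u2·a0=0.6909·5.450=3.765; a1+a2=3.108 < 3.765 ≤ a1+…+a3=5.292 → R3 fires; D=6 E=8 S=7 P=3
Draw 2: a1=1.404, a2=2.172, a3=3.276, a4=0.237, a0=7.089; τ=−ln(0.8165)/7.089=0.029 → t=0.054; u2·a0=0.6106·7.089=4.329; a1+a2=3.576 < 4.329 ≤ a1+…+a3=6.852 → R3 fires; D=6 E=8 S=7 P=4
Draw 3: a1=1.872, a2=2.172, a3=4.368, a4=0.316, a0=8.728; τ=−ln(0.9007)/8.728=0.012 → t=0.066; u2·a0=0.8829·8.728=7.706; a1+a2=4.044 < 7.706 ≤ a1+…+a3=8.412 → R3 fires; D=6 E=8 S=7 P=5
Draw 4: a1=2.340, a2=2.172, a3=5.460, a4=0.395, a0=10.367; τ=−ln(0.2824)/10.367=0.122 → t=0.188; u2·a0=0.3974·10.367=4.120; a1=2.340 < 4.120 ≤ a1+a2=4.512 → R2 fires; D=6 E=8 S=8 P=5
Draw 5: a1=2.340, a2=2.172, a3=6.240, a4=0.395, a0=11.147; τ=−ln(0.7584)/11.147=0.025 → t=0.213; u2·a0=0.4548·11.147=5.070; a1+a2=4.512 < 5.070 ≤ a1+…+a3=10.752 → R3 fires; D=6 E=8 S=8 P=6
Draw 6: a1=2.808, a2=2.172, a3=7.488, a4=0.474, a0=12.942; τ=−ln(0.4459)/12.942=0.062 → t=0.275; u2·a0=0.8009·12.942=10.365; a1+a2=4.980 < 10.365 ≤ a1+…+a3=12.468 → R3 fires; D=6 E=8 S=8 P=7
Draw 7: a1=3.276, a2=2.172, a3=8.736, a4=0.553, a0=14.737; τ=−ln(0.8902)/14.737=0.008 → t=0.283; u2·a0=0.3337·14.737=4.918; a1=3.276 < 4.918 ≤ a1+a2=5.448 → R2 fires; D=6 E=8 S=9 P=7
Draw 8: a1=3.276, a2=2.172, a3=9.828, a4=0.553, a0=15.829; τ=−ln(0.6851)/15.829=0.024 → t=0.307; u2·a0=0.9880·15.829=15.639; a1+…+a3=15.276 < 15.639 ≤ a1+…+a4=15.829 → R4 fires; D=6 E=8 S=10 P=6
Draw 9: a1=2.808, a2=2.172, a3=9.360, a4=0.474, a0=14.814; τ=−ln(0.4071)/14.814=0.061 → t=0.367; u2·a0=0.9082·14.814=13.454; a1+a2=4.980 < 13.454 ≤ a1+…+a3=14.340 → R3 fires; D=6 E=8 S=10 P=7
Draw 10: a1=3.276, a2=2.172, a3=10.920, a4=0.553, a0=16.921; τ=−ln(0.8252)/16.921=0.011 → t=0.379; u2·a0=0.7757·16.921=13.126; a1+a2=5.448 < 13.126 ≤ a1+…+a3=16.368 → R3 fires; D=6 E=8 S=10 P=8
Draw 11: a1=3.744, a2=2.172, a3=12.480, a4=0.632, a0=19.028; τ=−ln(0.6723)/19.028=0.021 → t=0.400; u2·a0=0.5405·19.028=10.285; a1+a2=5.916 < 10.285 ≤ a1+…+a3=18.396 → R3 fires; D=6 E=8 S=10 P=9
Draw 12: a1=4.212, a2=2.172, a3=14.040, a4=0.711, a0=21.135; τ=−ln(0.9190)/21.135=0.004 → t=0.404; u2·a0=0.2922·21.135=6.176; a1=4.212 < 6.176 ≤ a1+a2=6.384 → R2 fires; D=6 E=8 S=11 P=9
Draw 13: a1=4.212, a2=2.172, a3=15.444, a4=0.711, a0=22.539; τ=−ln(0.2588)/22.539=0.060 → t=0.464; u2·a0=0.0698·22.539=1.573 ≤ a1=4.212 → R1 fires; D=6 E=8 S=13 P=8
Draw 14: a1=3.744, a2=2.172, a3=16.224, a4=0.632, a0=22.772; τ=−ln(0.3079)/22.772=0.052 → t=0.515 > T=0.49: stop.
P first becomes ≥ 3 when it reaches 3 at the event at t=0.025.

Threshold first reached at t = 0.025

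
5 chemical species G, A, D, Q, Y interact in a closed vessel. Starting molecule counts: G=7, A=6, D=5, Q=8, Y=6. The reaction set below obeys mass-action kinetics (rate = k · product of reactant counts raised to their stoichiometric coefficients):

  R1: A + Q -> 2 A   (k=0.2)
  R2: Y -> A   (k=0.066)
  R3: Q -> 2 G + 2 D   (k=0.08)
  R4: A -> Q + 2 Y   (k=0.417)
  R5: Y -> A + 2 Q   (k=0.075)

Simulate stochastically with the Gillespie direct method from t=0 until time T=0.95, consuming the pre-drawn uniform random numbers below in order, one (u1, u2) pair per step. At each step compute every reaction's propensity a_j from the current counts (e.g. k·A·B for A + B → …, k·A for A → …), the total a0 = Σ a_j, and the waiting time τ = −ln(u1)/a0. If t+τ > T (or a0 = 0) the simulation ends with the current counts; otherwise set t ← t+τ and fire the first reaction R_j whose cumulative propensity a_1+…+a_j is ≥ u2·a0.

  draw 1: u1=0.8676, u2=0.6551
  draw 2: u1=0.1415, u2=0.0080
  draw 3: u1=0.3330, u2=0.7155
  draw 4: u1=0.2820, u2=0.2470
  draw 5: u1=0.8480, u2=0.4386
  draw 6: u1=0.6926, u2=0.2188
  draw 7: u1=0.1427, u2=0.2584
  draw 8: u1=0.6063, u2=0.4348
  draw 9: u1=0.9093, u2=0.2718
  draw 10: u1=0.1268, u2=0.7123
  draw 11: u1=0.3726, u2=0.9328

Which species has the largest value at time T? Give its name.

t=0.000: G=7 A=6 D=5 Q=8 Y=6
Draw 1: a1=9.600, a2=0.396, a3=0.640, a4=2.502, a5=0.450, a0=13.588; τ=−ln(0.8676)/13.588=0.010 → t=0.010; u2·a0=0.6551·13.588=8.901 ≤ a1=9.600 → R1 fires; G=7 A=7 D=5 Q=7 Y=6
Draw 2: a1=9.800, a2=0.396, a3=0.560, a4=2.919, a5=0.450, a0=14.125; τ=−ln(0.1415)/14.125=0.138 → t=0.149; u2·a0=0.0080·14.125=0.113 ≤ a1=9.800 → R1 fires; G=7 A=8 D=5 Q=6 Y=6
Draw 3: a1=9.600, a2=0.396, a3=0.480, a4=3.336, a5=0.450, a0=14.262; τ=−ln(0.3330)/14.262=0.077 → t=0.226; u2·a0=0.7155·14.262=10.204; a1+a2=9.996 < 10.204 ≤ a1+…+a3=10.476 → R3 fires; G=9 A=8 D=7 Q=5 Y=6
Draw 4: a1=8.000, a2=0.396, a3=0.400, a4=3.336, a5=0.450, a0=12.582; τ=−ln(0.2820)/12.582=0.101 → t=0.327; u2·a0=0.2470·12.582=3.108 ≤ a1=8.000 → R1 fires; G=9 A=9 D=7 Q=4 Y=6
Draw 5: a1=7.200, a2=0.396, a3=0.320, a4=3.753, a5=0.450, a0=12.119; τ=−ln(0.8480)/12.119=0.014 → t=0.340; u2·a0=0.4386·12.119=5.315 ≤ a1=7.200 → R1 fires; G=9 A=10 D=7 Q=3 Y=6
Draw 6: a1=6.000, a2=0.396, a3=0.240, a4=4.170, a5=0.450, a0=11.256; τ=−ln(0.6926)/11.256=0.033 → t=0.373; u2·a0=0.2188·11.256=2.463 ≤ a1=6.000 → R1 fires; G=9 A=11 D=7 Q=2 Y=6
Draw 7: a1=4.400, a2=0.396, a3=0.160, a4=4.587, a5=0.450, a0=9.993; τ=−ln(0.1427)/9.993=0.195 → t=0.568; u2·a0=0.2584·9.993=2.582 ≤ a1=4.400 → R1 fires; G=9 A=12 D=7 Q=1 Y=6
Draw 8: a1=2.400, a2=0.396, a3=0.080, a4=5.004, a5=0.450, a0=8.330; τ=−ln(0.6063)/8.330=0.060 → t=0.628; u2·a0=0.4348·8.330=3.622; a1+…+a3=2.876 < 3.622 ≤ a1+…+a4=7.880 → R4 fires; G=9 A=11 D=7 Q=2 Y=8
Draw 9: a1=4.400, a2=0.528, a3=0.160, a4=4.587, a5=0.600, a0=10.275; τ=−ln(0.9093)/10.275=0.009 → t=0.637; u2·a0=0.2718·10.275=2.793 ≤ a1=4.400 → R1 fires; G=9 A=12 D=7 Q=1 Y=8
Draw 10: a1=2.400, a2=0.528, a3=0.080, a4=5.004, a5=0.600, a0=8.612; τ=−ln(0.1268)/8.612=0.240 → t=0.877; u2·a0=0.7123·8.612=6.134; a1+…+a3=3.008 < 6.134 ≤ a1+…+a4=8.012 → R4 fires; G=9 A=11 D=7 Q=2 Y=10
Draw 11: a1=4.400, a2=0.660, a3=0.160, a4=4.587, a5=0.750, a0=10.557; τ=−ln(0.3726)/10.557=0.094 → t=0.970 > T=0.95: stop.
At T=0.95: G=9 A=11 D=7 Q=2 Y=10; the largest is A.

Dominant species at T: A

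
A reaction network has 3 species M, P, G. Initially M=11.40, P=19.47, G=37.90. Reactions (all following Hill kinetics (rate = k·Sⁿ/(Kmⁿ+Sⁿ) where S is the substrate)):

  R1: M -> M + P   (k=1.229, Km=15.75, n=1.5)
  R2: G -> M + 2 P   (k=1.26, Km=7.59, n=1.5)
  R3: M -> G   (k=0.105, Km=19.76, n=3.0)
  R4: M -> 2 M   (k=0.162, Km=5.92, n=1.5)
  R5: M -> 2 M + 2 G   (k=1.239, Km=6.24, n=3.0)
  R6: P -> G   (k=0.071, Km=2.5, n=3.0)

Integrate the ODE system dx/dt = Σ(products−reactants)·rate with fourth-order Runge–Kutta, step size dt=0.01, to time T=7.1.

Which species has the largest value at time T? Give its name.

RK4 with dt=0.01: 710 steps to T=7.1. Trajectory (selected grid times):
t=0.00: M=11.40 P=19.47 G=37.90
t=0.79: M=13.26 P=21.64 G=38.79
t=1.58: M=15.16 P=23.87 G=39.75
t=2.37: M=17.08 P=26.14 G=40.77
t=3.16: M=19.01 P=28.47 G=41.82
t=3.94: M=20.93 P=30.80 G=42.88
t=4.73: M=22.88 P=33.21 G=43.96
t=5.52: M=24.83 P=35.64 G=45.07
t=6.31: M=26.79 P=38.11 G=46.18
t=7.10: M=28.74 P=40.60 G=47.30
At T=7.1: M=28.74 P=40.60 G=47.30; the largest is G.

Dominant species at T: G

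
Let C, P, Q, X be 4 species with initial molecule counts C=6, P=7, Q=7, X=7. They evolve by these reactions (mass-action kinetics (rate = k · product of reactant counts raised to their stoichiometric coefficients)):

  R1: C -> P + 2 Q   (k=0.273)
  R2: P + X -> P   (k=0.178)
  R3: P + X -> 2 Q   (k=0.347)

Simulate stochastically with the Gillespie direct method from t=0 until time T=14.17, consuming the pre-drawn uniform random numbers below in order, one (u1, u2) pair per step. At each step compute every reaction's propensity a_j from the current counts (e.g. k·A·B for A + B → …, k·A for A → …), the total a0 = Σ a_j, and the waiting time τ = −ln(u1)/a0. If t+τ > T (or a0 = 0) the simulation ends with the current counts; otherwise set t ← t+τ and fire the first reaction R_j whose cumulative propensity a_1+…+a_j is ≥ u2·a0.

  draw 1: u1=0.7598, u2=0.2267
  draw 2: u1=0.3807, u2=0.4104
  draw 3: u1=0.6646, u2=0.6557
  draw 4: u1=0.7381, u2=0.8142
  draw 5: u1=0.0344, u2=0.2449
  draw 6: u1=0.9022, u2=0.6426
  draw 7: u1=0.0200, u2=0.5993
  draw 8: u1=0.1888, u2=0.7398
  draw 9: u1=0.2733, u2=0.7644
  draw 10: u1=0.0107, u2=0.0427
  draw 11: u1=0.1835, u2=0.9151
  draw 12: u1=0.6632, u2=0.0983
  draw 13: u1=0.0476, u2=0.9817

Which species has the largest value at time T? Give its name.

Dominant species at T: Q

t=0.000: C=6 P=7 Q=7 X=7
Draw 1: a1=1.638, a2=8.722, a3=17.003, a0=27.363; τ=−ln(0.7598)/27.363=0.010 → t=0.010; u2·a0=0.2267·27.363=6.203; a1=1.638 < 6.203 ≤ a1+a2=10.360 → R2 fires; C=6 P=7 Q=7 X=6
Draw 2: a1=1.638, a2=7.476, a3=14.574, a0=23.688; τ=−ln(0.3807)/23.688=0.041 → t=0.051; u2·a0=0.4104·23.688=9.722; a1+a2=9.114 < 9.722 ≤ a1+…+a3=23.688 → R3 fires; C=6 P=6 Q=9 X=5
Draw 3: a1=1.638, a2=5.340, a3=10.410, a0=17.388; τ=−ln(0.6646)/17.388=0.023 → t=0.074; u2·a0=0.6557·17.388=11.401; a1+a2=6.978 < 11.401 ≤ a1+…+a3=17.388 → R3 fires; C=6 P=5 Q=11 X=4
Draw 4: a1=1.638, a2=3.560, a3=6.940, a0=12.138; τ=−ln(0.7381)/12.138=0.025 → t=0.099; u2·a0=0.8142·12.138=9.883; a1+a2=5.198 < 9.883 ≤ a1+…+a3=12.138 → R3 fires; C=6 P=4 Q=13 X=3
Draw 5: a1=1.638, a2=2.136, a3=4.164, a0=7.938; τ=−ln(0.0344)/7.938=0.425 → t=0.524; u2·a0=0.2449·7.938=1.944; a1=1.638 < 1.944 ≤ a1+a2=3.774 → R2 fires; C=6 P=4 Q=13 X=2
Draw 6: a1=1.638, a2=1.424, a3=2.776, a0=5.838; τ=−ln(0.9022)/5.838=0.018 → t=0.541; u2·a0=0.6426·5.838=3.751; a1+a2=3.062 < 3.751 ≤ a1+…+a3=5.838 → R3 fires; C=6 P=3 Q=15 X=1
Draw 7: a1=1.638, a2=0.534, a3=1.041, a0=3.213; τ=−ln(0.0200)/3.213=1.218 → t=1.759; u2·a0=0.5993·3.213=1.926; a1=1.638 < 1.926 ≤ a1+a2=2.172 → R2 fires; C=6 P=3 Q=15 X=0
Draw 8: a1=1.638, a2=0.000, a3=0.000, a0=1.638; τ=−ln(0.1888)/1.638=1.018 → t=2.777; u2·a0=0.7398·1.638=1.212 ≤ a1=1.638 → R1 fires; C=5 P=4 Q=17 X=0
Draw 9: a1=1.365, a2=0.000, a3=0.000, a0=1.365; τ=−ln(0.2733)/1.365=0.950 → t=3.727; u2·a0=0.7644·1.365=1.043 ≤ a1=1.365 → R1 fires; C=4 P=5 Q=19 X=0
Draw 10: a1=1.092, a2=0.000, a3=0.000, a0=1.092; τ=−ln(0.0107)/1.092=4.155 → t=7.882; u2·a0=0.0427·1.092=0.047 ≤ a1=1.092 → R1 fires; C=3 P=6 Q=21 X=0
Draw 11: a1=0.819, a2=0.000, a3=0.000, a0=0.819; τ=−ln(0.1835)/0.819=2.070 → t=9.953; u2·a0=0.9151·0.819=0.749 ≤ a1=0.819 → R1 fires; C=2 P=7 Q=23 X=0
Draw 12: a1=0.546, a2=0.000, a3=0.000, a0=0.546; τ=−ln(0.6632)/0.546=0.752 → t=10.705; u2·a0=0.0983·0.546=0.054 ≤ a1=0.546 → R1 fires; C=1 P=8 Q=25 X=0
Draw 13: a1=0.273, a2=0.000, a3=0.000, a0=0.273; τ=−ln(0.0476)/0.273=11.154 → t=21.858 > T=14.17: stop.
At T=14.17: C=1 P=8 Q=25 X=0; the largest is Q.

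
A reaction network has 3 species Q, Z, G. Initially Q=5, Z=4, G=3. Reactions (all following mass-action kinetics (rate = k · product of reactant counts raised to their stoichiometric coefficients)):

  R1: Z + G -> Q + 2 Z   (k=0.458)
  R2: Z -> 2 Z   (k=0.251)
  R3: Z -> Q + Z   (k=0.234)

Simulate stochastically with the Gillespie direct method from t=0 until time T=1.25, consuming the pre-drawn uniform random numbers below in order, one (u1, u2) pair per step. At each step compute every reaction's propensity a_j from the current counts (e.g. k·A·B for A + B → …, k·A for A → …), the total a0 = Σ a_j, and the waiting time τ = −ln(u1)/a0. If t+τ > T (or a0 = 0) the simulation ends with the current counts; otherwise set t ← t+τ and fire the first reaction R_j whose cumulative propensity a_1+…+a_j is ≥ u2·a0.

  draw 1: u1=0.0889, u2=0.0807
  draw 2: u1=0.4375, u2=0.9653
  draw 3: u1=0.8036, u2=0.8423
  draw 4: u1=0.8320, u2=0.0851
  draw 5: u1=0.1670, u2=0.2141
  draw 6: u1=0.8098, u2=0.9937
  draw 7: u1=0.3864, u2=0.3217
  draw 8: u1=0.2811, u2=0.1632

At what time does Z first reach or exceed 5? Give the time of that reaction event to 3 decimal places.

t=0.000: Q=5 Z=4 G=3
Draw 1: a1=5.496, a2=1.004, a3=0.936, a0=7.436; τ=−ln(0.0889)/7.436=0.325 → t=0.325; u2·a0=0.0807·7.436=0.600 ≤ a1=5.496 → R1 fires; Q=6 Z=5 G=2
Draw 2: a1=4.580, a2=1.255, a3=1.170, a0=7.005; τ=−ln(0.4375)/7.005=0.118 → t=0.443; u2·a0=0.9653·7.005=6.762; a1+a2=5.835 < 6.762 ≤ a1+…+a3=7.005 → R3 fires; Q=7 Z=5 G=2
Draw 3: a1=4.580, a2=1.255, a3=1.170, a0=7.005; τ=−ln(0.8036)/7.005=0.031 → t=0.475; u2·a0=0.8423·7.005=5.900; a1+a2=5.835 < 5.900 ≤ a1+…+a3=7.005 → R3 fires; Q=8 Z=5 G=2
Draw 4: a1=4.580, a2=1.255, a3=1.170, a0=7.005; τ=−ln(0.8320)/7.005=0.026 → t=0.501; u2·a0=0.0851·7.005=0.596 ≤ a1=4.580 → R1 fires; Q=9 Z=6 G=1
Draw 5: a1=2.748, a2=1.506, a3=1.404, a0=5.658; τ=−ln(0.1670)/5.658=0.316 → t=0.817; u2·a0=0.2141·5.658=1.211 ≤ a1=2.748 → R1 fires; Q=10 Z=7 G=0
Draw 6: a1=0.000, a2=1.757, a3=1.638, a0=3.395; τ=−ln(0.8098)/3.395=0.062 → t=0.879; u2·a0=0.9937·3.395=3.374; a1+a2=1.757 < 3.374 ≤ a1+…+a3=3.395 → R3 fires; Q=11 Z=7 G=0
Draw 7: a1=0.000, a2=1.757, a3=1.638, a0=3.395; τ=−ln(0.3864)/3.395=0.280 → t=1.160; u2·a0=0.3217·3.395=1.092; a1=0.000 < 1.092 ≤ a1+a2=1.757 → R2 fires; Q=11 Z=8 G=0
Draw 8: a1=0.000, a2=2.008, a3=1.872, a0=3.880; τ=−ln(0.2811)/3.880=0.327 → t=1.487 > T=1.25: stop.
Z first becomes ≥ 5 when it reaches 5 at the event at t=0.325.

Threshold first reached at t = 0.325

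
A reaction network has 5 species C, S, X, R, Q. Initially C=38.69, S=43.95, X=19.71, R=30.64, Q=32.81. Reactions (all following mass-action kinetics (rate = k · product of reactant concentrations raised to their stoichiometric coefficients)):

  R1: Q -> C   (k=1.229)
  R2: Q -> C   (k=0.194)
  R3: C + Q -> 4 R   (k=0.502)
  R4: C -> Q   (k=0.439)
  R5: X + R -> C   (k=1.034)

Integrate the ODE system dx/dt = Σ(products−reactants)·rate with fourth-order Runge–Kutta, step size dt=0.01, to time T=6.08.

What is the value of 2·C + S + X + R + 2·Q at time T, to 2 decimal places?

Check how each reaction changes W = 2·C + S + X + R + 2·Q (weight of products minus weight of reactants):
R1: Q -> C: (2·1) − (2·1) = 2 − 2 = 0
R2: Q -> C: (2·1) − (2·1) = 2 − 2 = 0
R3: C + Q -> 4 R: (1·4) − (2·1 + 2·1) = 4 − 4 = 0
R4: C -> Q: (2·1) − (2·1) = 2 − 2 = 0
R5: X + R -> C: (2·1) − (1·1 + 1·1) = 2 − 2 = 0
Every reaction leaves W unchanged, so W is conserved and no simulation is needed: W(T) = W(0) = 2·38.69 + 43.95 + 19.71 + 30.64 + 2·32.81 = 237.30

Value at T = 237.30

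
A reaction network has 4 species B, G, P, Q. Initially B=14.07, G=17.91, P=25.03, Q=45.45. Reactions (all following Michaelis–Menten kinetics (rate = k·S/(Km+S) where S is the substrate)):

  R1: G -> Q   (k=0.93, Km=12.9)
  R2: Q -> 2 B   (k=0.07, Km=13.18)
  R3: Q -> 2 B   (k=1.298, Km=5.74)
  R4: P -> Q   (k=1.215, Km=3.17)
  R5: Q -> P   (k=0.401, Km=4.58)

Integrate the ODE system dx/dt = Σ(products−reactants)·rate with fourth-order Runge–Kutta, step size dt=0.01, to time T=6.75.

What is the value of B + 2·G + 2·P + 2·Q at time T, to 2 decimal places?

Check how each reaction changes W = B + 2·G + 2·P + 2·Q (weight of products minus weight of reactants):
R1: G -> Q: (2·1) − (2·1) = 2 − 2 = 0
R2: Q -> 2 B: (1·2) − (2·1) = 2 − 2 = 0
R3: Q -> 2 B: (1·2) − (2·1) = 2 − 2 = 0
R4: P -> Q: (2·1) − (2·1) = 2 − 2 = 0
R5: Q -> P: (2·1) − (2·1) = 2 − 2 = 0
Every reaction leaves W unchanged, so W is conserved and no simulation is needed: W(T) = W(0) = 14.07 + 2·17.91 + 2·25.03 + 2·45.45 = 190.85

Value at T = 190.85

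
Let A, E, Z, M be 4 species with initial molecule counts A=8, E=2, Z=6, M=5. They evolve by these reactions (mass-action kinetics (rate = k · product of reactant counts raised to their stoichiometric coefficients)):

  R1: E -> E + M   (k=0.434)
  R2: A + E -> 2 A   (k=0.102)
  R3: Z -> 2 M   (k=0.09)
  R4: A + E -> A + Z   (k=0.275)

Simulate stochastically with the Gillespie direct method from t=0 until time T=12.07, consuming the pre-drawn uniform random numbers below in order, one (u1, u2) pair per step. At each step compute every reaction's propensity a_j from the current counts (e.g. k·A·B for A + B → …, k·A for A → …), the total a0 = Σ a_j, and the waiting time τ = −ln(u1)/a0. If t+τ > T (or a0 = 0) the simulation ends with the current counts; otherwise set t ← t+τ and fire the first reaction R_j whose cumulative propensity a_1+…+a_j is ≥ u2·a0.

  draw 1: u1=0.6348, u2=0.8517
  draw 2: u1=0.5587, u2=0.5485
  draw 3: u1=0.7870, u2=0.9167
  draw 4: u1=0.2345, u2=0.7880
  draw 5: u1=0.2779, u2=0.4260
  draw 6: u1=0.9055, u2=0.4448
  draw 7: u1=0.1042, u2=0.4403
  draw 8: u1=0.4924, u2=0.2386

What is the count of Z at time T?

Z at T = 3

t=0.000: A=8 E=2 Z=6 M=5
Draw 1: a1=0.868, a2=1.632, a3=0.540, a4=4.400, a0=7.440; τ=−ln(0.6348)/7.440=0.061 → t=0.061; u2·a0=0.8517·7.440=6.337; a1+…+a3=3.040 < 6.337 ≤ a1+…+a4=7.440 → R4 fires; A=8 E=1 Z=7 M=5
Draw 2: a1=0.434, a2=0.816, a3=0.630, a4=2.200, a0=4.080; τ=−ln(0.5587)/4.080=0.143 → t=0.204; u2·a0=0.5485·4.080=2.238; a1+…+a3=1.880 < 2.238 ≤ a1+…+a4=4.080 → R4 fires; A=8 E=0 Z=8 M=5
Draw 3: a1=0.000, a2=0.000, a3=0.720, a4=0.000, a0=0.720; τ=−ln(0.7870)/0.720=0.333 → t=0.536; u2·a0=0.9167·0.720=0.660; a1+a2=0.000 < 0.660 ≤ a1+…+a3=0.720 → R3 fires; A=8 E=0 Z=7 M=7
Draw 4: a1=0.000, a2=0.000, a3=0.630, a4=0.000, a0=0.630; τ=−ln(0.2345)/0.630=2.302 → t=2.839; u2·a0=0.7880·0.630=0.496; a1+a2=0.000 < 0.496 ≤ a1+…+a3=0.630 → R3 fires; A=8 E=0 Z=6 M=9
Draw 5: a1=0.000, a2=0.000, a3=0.540, a4=0.000, a0=0.540; τ=−ln(0.2779)/0.540=2.371 → t=5.210; u2·a0=0.4260·0.540=0.230; a1+a2=0.000 < 0.230 ≤ a1+…+a3=0.540 → R3 fires; A=8 E=0 Z=5 M=11
Draw 6: a1=0.000, a2=0.000, a3=0.450, a4=0.000, a0=0.450; τ=−ln(0.9055)/0.450=0.221 → t=5.430; u2·a0=0.4448·0.450=0.200; a1+a2=0.000 < 0.200 ≤ a1+…+a3=0.450 → R3 fires; A=8 E=0 Z=4 M=13
Draw 7: a1=0.000, a2=0.000, a3=0.360, a4=0.000, a0=0.360; τ=−ln(0.1042)/0.360=6.282 → t=11.712; u2·a0=0.4403·0.360=0.159; a1+a2=0.000 < 0.159 ≤ a1+…+a3=0.360 → R3 fires; A=8 E=0 Z=3 M=15
Draw 8: a1=0.000, a2=0.000, a3=0.270, a4=0.000, a0=0.270; τ=−ln(0.4924)/0.270=2.624 → t=14.336 > T=12.07: stop.
Read off Z at T=12.07: 3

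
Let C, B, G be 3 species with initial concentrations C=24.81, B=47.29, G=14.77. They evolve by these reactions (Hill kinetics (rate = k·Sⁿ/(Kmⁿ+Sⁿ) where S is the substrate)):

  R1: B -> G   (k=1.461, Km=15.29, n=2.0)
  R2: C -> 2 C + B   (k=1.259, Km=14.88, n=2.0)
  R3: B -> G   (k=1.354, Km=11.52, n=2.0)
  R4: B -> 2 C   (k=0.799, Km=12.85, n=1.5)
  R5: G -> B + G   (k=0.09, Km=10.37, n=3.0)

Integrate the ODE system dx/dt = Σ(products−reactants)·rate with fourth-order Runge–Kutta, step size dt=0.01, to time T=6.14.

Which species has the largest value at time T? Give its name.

RK4 with dt=0.01: 614 steps to T=6.14. Trajectory (selected grid times):
t=0.00: C=24.81 B=47.29 G=14.77
t=0.68: C=26.40 B=45.74 G=16.53
t=1.36: C=28.00 B=44.22 G=18.29
t=2.05: C=29.64 B=42.72 G=20.06
t=2.73: C=31.26 B=41.26 G=21.79
t=3.41: C=32.88 B=39.84 G=23.51
t=4.09: C=34.51 B=38.45 G=25.22
t=4.78: C=36.17 B=37.06 G=26.94
t=5.46: C=37.81 B=35.73 G=28.62
t=6.14: C=39.44 B=34.42 G=30.29
At T=6.14: C=39.44 B=34.42 G=30.29; the largest is C.

Dominant species at T: C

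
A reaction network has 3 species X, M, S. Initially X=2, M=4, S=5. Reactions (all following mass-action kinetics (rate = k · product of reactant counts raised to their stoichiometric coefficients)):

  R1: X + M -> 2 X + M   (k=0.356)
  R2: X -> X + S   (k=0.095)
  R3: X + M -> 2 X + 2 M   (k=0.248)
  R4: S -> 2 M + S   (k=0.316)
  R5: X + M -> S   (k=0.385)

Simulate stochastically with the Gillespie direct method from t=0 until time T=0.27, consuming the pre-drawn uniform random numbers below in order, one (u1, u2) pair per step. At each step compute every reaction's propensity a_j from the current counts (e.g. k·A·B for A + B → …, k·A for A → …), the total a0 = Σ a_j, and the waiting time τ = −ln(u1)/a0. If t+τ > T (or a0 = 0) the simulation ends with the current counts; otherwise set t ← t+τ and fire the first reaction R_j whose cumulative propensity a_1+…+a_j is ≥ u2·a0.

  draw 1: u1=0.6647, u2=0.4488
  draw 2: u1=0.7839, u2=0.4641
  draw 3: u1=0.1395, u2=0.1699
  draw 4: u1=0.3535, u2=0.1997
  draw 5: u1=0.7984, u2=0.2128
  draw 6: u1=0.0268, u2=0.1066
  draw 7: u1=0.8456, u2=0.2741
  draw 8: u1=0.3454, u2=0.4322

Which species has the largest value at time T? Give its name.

t=0.000: X=2 M=4 S=5
Draw 1: a1=2.848, a2=0.190, a3=1.984, a4=1.580, a5=3.080, a0=9.682; τ=−ln(0.6647)/9.682=0.042 → t=0.042; u2·a0=0.4488·9.682=4.345; a1+a2=3.038 < 4.345 ≤ a1+…+a3=5.022 → R3 fires; X=3 M=5 S=5
Draw 2: a1=5.340, a2=0.285, a3=3.720, a4=1.580, a5=5.775, a0=16.700; τ=−ln(0.7839)/16.700=0.015 → t=0.057; u2·a0=0.4641·16.700=7.750; a1+a2=5.625 < 7.750 ≤ a1+…+a3=9.345 → R3 fires; X=4 M=6 S=5
Draw 3: a1=8.544, a2=0.380, a3=5.952, a4=1.580, a5=9.240, a0=25.696; τ=−ln(0.1395)/25.696=0.077 → t=0.133; u2·a0=0.1699·25.696=4.366 ≤ a1=8.544 → R1 fires; X=5 M=6 S=5
Draw 4: a1=10.680, a2=0.475, a3=7.440, a4=1.580, a5=11.550, a0=31.725; τ=−ln(0.3535)/31.725=0.033 → t=0.166; u2·a0=0.1997·31.725=6.335 ≤ a1=10.680 → R1 fires; X=6 M=6 S=5
Draw 5: a1=12.816, a2=0.570, a3=8.928, a4=1.580, a5=13.860, a0=37.754; τ=−ln(0.7984)/37.754=0.006 → t=0.172; u2·a0=0.2128·37.754=8.034 ≤ a1=12.816 → R1 fires; X=7 M=6 S=5
Draw 6: a1=14.952, a2=0.665, a3=10.416, a4=1.580, a5=16.170, a0=43.783; τ=−ln(0.0268)/43.783=0.083 → t=0.255; u2·a0=0.1066·43.783=4.667 ≤ a1=14.952 → R1 fires; X=8 M=6 S=5
Draw 7: a1=17.088, a2=0.760, a3=11.904, a4=1.580, a5=18.480, a0=49.812; τ=−ln(0.8456)/49.812=0.003 → t=0.258; u2·a0=0.2741·49.812=13.653 ≤ a1=17.088 → R1 fires; X=9 M=6 S=5
Draw 8: a1=19.224, a2=0.855, a3=13.392, a4=1.580, a5=20.790, a0=55.841; τ=−ln(0.3454)/55.841=0.019 → t=0.277 > T=0.27: stop.
At T=0.27: X=9 M=6 S=5; the largest is X.

Dominant species at T: X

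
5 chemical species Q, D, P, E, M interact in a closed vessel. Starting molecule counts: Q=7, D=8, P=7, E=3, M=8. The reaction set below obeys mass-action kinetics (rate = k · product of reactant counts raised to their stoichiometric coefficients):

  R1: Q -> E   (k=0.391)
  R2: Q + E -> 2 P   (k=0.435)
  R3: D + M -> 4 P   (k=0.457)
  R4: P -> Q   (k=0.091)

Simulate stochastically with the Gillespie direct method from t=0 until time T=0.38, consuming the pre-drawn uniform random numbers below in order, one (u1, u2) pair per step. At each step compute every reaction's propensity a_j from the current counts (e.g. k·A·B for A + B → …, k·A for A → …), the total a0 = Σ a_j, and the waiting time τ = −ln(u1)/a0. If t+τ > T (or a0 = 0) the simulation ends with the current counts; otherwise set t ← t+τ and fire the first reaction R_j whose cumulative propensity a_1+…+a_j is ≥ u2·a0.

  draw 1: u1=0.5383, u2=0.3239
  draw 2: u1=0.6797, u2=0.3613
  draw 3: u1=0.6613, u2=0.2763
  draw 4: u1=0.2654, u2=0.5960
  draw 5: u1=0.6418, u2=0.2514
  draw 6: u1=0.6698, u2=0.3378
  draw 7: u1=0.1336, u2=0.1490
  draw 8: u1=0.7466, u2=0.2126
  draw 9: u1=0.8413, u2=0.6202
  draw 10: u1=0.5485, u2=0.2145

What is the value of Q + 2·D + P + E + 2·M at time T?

Check how each reaction changes W = Q + 2·D + P + E + 2·M (weight of products minus weight of reactants):
R1: Q -> E: (1·1) − (1·1) = 1 − 1 = 0
R2: Q + E -> 2 P: (1·2) − (1·1 + 1·1) = 2 − 2 = 0
R3: D + M -> 4 P: (1·4) − (2·1 + 2·1) = 4 − 4 = 0
R4: P -> Q: (1·1) − (1·1) = 1 − 1 = 0
Every reaction leaves W unchanged, so W is conserved and no simulation is needed: W(T) = W(0) = 7 + 2·8 + 7 + 3 + 2·8 = 49

Value at T = 49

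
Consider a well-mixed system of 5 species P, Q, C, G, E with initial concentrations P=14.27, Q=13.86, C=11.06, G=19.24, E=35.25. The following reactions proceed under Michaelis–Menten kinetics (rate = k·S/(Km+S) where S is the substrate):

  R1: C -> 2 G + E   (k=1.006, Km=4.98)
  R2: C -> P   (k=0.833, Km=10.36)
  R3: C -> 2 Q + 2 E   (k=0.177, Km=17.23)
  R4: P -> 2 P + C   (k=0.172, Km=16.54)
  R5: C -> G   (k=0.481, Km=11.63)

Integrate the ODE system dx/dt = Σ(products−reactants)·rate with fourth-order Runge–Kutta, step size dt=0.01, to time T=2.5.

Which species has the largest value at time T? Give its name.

RK4 with dt=0.01: 250 steps to T=2.5. Trajectory (selected grid times):
t=0.00: P=14.27 Q=13.86 C=11.06 G=19.24 E=35.25
t=0.28: P=14.41 Q=13.90 C=10.69 G=19.69 E=35.48
t=0.56: P=14.55 Q=13.94 C=10.32 G=20.14 E=35.71
t=0.83: P=14.68 Q=13.97 C=9.97 G=20.56 E=35.93
t=1.11: P=14.82 Q=14.01 C=9.61 G=21.00 E=36.15
t=1.39: P=14.95 Q=14.04 C=9.26 G=21.43 E=36.37
t=1.67: P=15.09 Q=14.08 C=8.92 G=21.85 E=36.59
t=1.94: P=15.21 Q=14.11 C=8.59 G=22.25 E=36.79
t=2.22: P=15.34 Q=14.14 C=8.26 G=22.66 E=37.00
t=2.50: P=15.47 Q=14.17 C=7.93 G=23.07 E=37.21
At T=2.5: P=15.47 Q=14.17 C=7.93 G=23.07 E=37.21; the largest is E.

Dominant species at T: E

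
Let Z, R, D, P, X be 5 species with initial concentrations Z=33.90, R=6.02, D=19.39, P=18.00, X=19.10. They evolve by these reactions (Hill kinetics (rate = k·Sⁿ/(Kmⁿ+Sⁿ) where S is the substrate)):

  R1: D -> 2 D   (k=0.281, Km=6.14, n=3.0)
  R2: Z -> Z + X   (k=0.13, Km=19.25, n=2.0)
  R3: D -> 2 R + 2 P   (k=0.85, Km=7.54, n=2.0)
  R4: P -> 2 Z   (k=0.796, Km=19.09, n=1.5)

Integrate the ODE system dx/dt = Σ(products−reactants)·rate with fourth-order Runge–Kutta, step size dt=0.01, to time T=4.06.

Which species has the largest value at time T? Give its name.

Dominant species at T: Z

RK4 with dt=0.01: 406 steps to T=4.06. Trajectory (selected grid times):
t=0.00: Z=33.90 R=6.02 D=19.39 P=18.00 X=19.10
t=0.45: Z=34.25 R=6.68 D=19.18 P=18.49 X=19.14
t=0.90: Z=34.60 R=7.35 D=18.97 P=18.98 X=19.19
t=1.35: Z=34.96 R=8.00 D=18.76 P=19.46 X=19.23
t=1.80: Z=35.33 R=8.66 D=18.56 P=19.93 X=19.28
t=2.26: Z=35.71 R=9.33 D=18.35 P=20.41 X=19.32
t=2.71: Z=36.09 R=9.99 D=18.14 P=20.87 X=19.37
t=3.16: Z=36.47 R=10.64 D=17.94 P=21.33 X=19.42
t=3.61: Z=36.86 R=11.29 D=17.74 P=21.79 X=19.46
t=4.06: Z=37.26 R=11.93 D=17.53 P=22.23 X=19.51
At T=4.06: Z=37.26 R=11.93 D=17.53 P=22.23 X=19.51; the largest is Z.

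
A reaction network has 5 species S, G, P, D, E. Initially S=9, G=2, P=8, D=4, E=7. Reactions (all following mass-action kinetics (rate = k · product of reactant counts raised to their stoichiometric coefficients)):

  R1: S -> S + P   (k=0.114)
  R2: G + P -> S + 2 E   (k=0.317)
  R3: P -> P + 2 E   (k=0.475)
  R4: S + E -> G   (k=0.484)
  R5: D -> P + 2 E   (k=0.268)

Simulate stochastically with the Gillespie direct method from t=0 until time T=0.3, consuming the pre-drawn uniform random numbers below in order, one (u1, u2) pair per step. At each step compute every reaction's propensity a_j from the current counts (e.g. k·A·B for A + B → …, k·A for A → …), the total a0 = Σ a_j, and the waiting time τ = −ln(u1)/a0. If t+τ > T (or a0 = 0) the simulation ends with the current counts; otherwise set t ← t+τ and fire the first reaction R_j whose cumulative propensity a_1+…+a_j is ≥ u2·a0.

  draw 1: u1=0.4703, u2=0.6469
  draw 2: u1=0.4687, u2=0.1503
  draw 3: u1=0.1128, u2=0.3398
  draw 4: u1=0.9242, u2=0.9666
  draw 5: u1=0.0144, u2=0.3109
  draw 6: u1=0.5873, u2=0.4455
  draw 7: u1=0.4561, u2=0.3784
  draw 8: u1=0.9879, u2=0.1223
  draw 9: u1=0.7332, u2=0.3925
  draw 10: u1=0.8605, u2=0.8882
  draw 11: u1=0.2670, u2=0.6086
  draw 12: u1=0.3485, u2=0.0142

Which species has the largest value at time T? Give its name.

t=0.000: S=9 G=2 P=8 D=4 E=7
Draw 1: a1=1.026, a2=5.072, a3=3.800, a4=30.492, a5=1.072, a0=41.462; τ=−ln(0.4703)/41.462=0.018 → t=0.018; u2·a0=0.6469·41.462=26.822; a1+…+a3=9.898 < 26.822 ≤ a1+…+a4=40.390 → R4 fires; S=8 G=3 P=8 D=4 E=6
Draw 2: a1=0.912, a2=7.608, a3=3.800, a4=23.232, a5=1.072, a0=36.624; τ=−ln(0.4687)/36.624=0.021 → t=0.039; u2·a0=0.1503·36.624=5.505; a1=0.912 < 5.505 ≤ a1+a2=8.520 → R2 fires; S=9 G=2 P=7 D=4 E=8
Draw 3: a1=1.026, a2=4.438, a3=3.325, a4=34.848, a5=1.072, a0=44.709; τ=−ln(0.1128)/44.709=0.049 → t=0.088; u2·a0=0.3398·44.709=15.192; a1+…+a3=8.789 < 15.192 ≤ a1+…+a4=43.637 → R4 fires; S=8 G=3 P=7 D=4 E=7
Draw 4: a1=0.912, a2=6.657, a3=3.325, a4=27.104, a5=1.072, a0=39.070; τ=−ln(0.9242)/39.070=0.002 → t=0.090; u2·a0=0.9666·39.070=37.765; a1+…+a3=10.894 < 37.765 ≤ a1+…+a4=37.998 → R4 fires; S=7 G=4 P=7 D=4 E=6
Draw 5: a1=0.798, a2=8.876, a3=3.325, a4=20.328, a5=1.072, a0=34.399; τ=−ln(0.0144)/34.399=0.123 → t=0.213; u2·a0=0.3109·34.399=10.695; a1+a2=9.674 < 10.695 ≤ a1+…+a3=12.999 → R3 fires; S=7 G=4 P=7 D=4 E=8
Draw 6: a1=0.798, a2=8.876, a3=3.325, a4=27.104, a5=1.072, a0=41.175; τ=−ln(0.5873)/41.175=0.013 → t=0.226; u2·a0=0.4455·41.175=18.343; a1+…+a3=12.999 < 18.343 ≤ a1+…+a4=40.103 → R4 fires; S=6 G=5 P=7 D=4 E=7
Draw 7: a1=0.684, a2=11.095, a3=3.325, a4=20.328, a5=1.072, a0=36.504; τ=−ln(0.4561)/36.504=0.022 → t=0.247; u2·a0=0.3784·36.504=13.813; a1+a2=11.779 < 13.813 ≤ a1+…+a3=15.104 → R3 fires; S=6 G=5 P=7 D=4 E=9
Draw 8: a1=0.684, a2=11.095, a3=3.325, a4=26.136, a5=1.072, a0=42.312; τ=−ln(0.9879)/42.312=0.000 → t=0.248; u2·a0=0.1223·42.312=5.175; a1=0.684 < 5.175 ≤ a1+a2=11.779 → R2 fires; S=7 G=4 P=6 D=4 E=11
Draw 9: a1=0.798, a2=7.608, a3=2.850, a4=37.268, a5=1.072, a0=49.596; τ=−ln(0.7332)/49.596=0.006 → t=0.254; u2·a0=0.3925·49.596=19.466; a1+…+a3=11.256 < 19.466 ≤ a1+…+a4=48.524 → R4 fires; S=6 G=5 P=6 D=4 E=10
Draw 10: a1=0.684, a2=9.510, a3=2.850, a4=29.040, a5=1.072, a0=43.156; τ=−ln(0.8605)/43.156=0.003 → t=0.257; u2·a0=0.8882·43.156=38.331; a1+…+a3=13.044 < 38.331 ≤ a1+…+a4=42.084 → R4 fires; S=5 G=6 P=6 D=4 E=9
Draw 11: a1=0.570, a2=11.412, a3=2.850, a4=21.780, a5=1.072, a0=37.684; τ=−ln(0.2670)/37.684=0.035 → t=0.292; u2·a0=0.6086·37.684=22.934; a1+…+a3=14.832 < 22.934 ≤ a1+…+a4=36.612 → R4 fires; S=4 G=7 P=6 D=4 E=8
Draw 12: a1=0.456, a2=13.314, a3=2.850, a4=15.488, a5=1.072, a0=33.180; τ=−ln(0.3485)/33.180=0.032 → t=0.324 > T=0.3: stop.
At T=0.3: S=4 G=7 P=6 D=4 E=8; the largest is E.

Dominant species at T: E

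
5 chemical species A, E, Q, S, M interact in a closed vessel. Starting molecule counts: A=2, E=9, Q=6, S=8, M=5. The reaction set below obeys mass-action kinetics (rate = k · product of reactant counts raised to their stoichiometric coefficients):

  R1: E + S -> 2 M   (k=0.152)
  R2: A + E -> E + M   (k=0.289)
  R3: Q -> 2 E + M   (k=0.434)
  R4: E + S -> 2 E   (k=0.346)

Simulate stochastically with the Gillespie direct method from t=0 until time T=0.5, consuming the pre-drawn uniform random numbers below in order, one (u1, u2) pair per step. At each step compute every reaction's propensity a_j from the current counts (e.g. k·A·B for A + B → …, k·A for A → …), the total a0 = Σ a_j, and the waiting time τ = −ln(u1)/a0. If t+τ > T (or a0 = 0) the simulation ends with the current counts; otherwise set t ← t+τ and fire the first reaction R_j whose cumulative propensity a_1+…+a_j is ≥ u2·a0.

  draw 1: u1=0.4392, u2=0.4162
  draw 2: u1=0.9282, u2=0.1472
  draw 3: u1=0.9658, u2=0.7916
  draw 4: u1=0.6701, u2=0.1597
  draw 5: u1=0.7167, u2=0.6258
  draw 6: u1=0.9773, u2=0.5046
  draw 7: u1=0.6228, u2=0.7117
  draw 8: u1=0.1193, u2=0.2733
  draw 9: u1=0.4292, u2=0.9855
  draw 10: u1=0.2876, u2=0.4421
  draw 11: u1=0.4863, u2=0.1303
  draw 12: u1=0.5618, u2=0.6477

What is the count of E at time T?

E at T = 13

t=0.000: A=2 E=9 Q=6 S=8 M=5
Draw 1: a1=10.944, a2=5.202, a3=2.604, a4=24.912, a0=43.662; τ=−ln(0.4392)/43.662=0.019 → t=0.019; u2·a0=0.4162·43.662=18.172; a1+a2=16.146 < 18.172 ≤ a1+…+a3=18.750 → R3 fires; A=2 E=11 Q=5 S=8 M=6
Draw 2: a1=13.376, a2=6.358, a3=2.170, a4=30.448, a0=52.352; τ=−ln(0.9282)/52.352=0.001 → t=0.020; u2·a0=0.1472·52.352=7.706 ≤ a1=13.376 → R1 fires; A=2 E=10 Q=5 S=7 M=8
Draw 3: a1=10.640, a2=5.780, a3=2.170, a4=24.220, a0=42.810; τ=−ln(0.9658)/42.810=0.001 → t=0.021; u2·a0=0.7916·42.810=33.888; a1+…+a3=18.590 < 33.888 ≤ a1+…+a4=42.810 → R4 fires; A=2 E=11 Q=5 S=6 M=8
Draw 4: a1=10.032, a2=6.358, a3=2.170, a4=22.836, a0=41.396; τ=−ln(0.6701)/41.396=0.010 → t=0.031; u2·a0=0.1597·41.396=6.611 ≤ a1=10.032 → R1 fires; A=2 E=10 Q=5 S=5 M=10
Draw 5: a1=7.600, a2=5.780, a3=2.170, a4=17.300, a0=32.850; τ=−ln(0.7167)/32.850=0.010 → t=0.041; u2·a0=0.6258·32.850=20.558; a1+…+a3=15.550 < 20.558 ≤ a1+…+a4=32.850 → R4 fires; A=2 E=11 Q=5 S=4 M=10
Draw 6: a1=6.688, a2=6.358, a3=2.170, a4=15.224, a0=30.440; τ=−ln(0.9773)/30.440=0.001 → t=0.042; u2·a0=0.5046·30.440=15.360; a1+…+a3=15.216 < 15.360 ≤ a1+…+a4=30.440 → R4 fires; A=2 E=12 Q=5 S=3 M=10
Draw 7: a1=5.472, a2=6.936, a3=2.170, a4=12.456, a0=27.034; τ=−ln(0.6228)/27.034=0.018 → t=0.059; u2·a0=0.7117·27.034=19.240; a1+…+a3=14.578 < 19.240 ≤ a1+…+a4=27.034 → R4 fires; A=2 E=13 Q=5 S=2 M=10
Draw 8: a1=3.952, a2=7.514, a3=2.170, a4=8.996, a0=22.632; τ=−ln(0.1193)/22.632=0.094 → t=0.153; u2·a0=0.2733·22.632=6.185; a1=3.952 < 6.185 ≤ a1+a2=11.466 → R2 fires; A=1 E=13 Q=5 S=2 M=11
Draw 9: a1=3.952, a2=3.757, a3=2.170, a4=8.996, a0=18.875; τ=−ln(0.4292)/18.875=0.045 → t=0.198; u2·a0=0.9855·18.875=18.601; a1+…+a3=9.879 < 18.601 ≤ a1+…+a4=18.875 → R4 fires; A=1 E=14 Q=5 S=1 M=11
Draw 10: a1=2.128, a2=4.046, a3=2.170, a4=4.844, a0=13.188; τ=−ln(0.2876)/13.188=0.094 → t=0.292; u2·a0=0.4421·13.188=5.830; a1=2.128 < 5.830 ≤ a1+a2=6.174 → R2 fires; A=0 E=14 Q=5 S=1 M=12
Draw 11: a1=2.128, a2=0.000, a3=2.170, a4=4.844, a0=9.142; τ=−ln(0.4863)/9.142=0.079 → t=0.371; u2·a0=0.1303·9.142=1.191 ≤ a1=2.128 → R1 fires; A=0 E=13 Q=5 S=0 M=14
Draw 12: a1=0.000, a2=0.000, a3=2.170, a4=0.000, a0=2.170; τ=−ln(0.5618)/2.170=0.266 → t=0.637 > T=0.5: stop.
Read off E at T=0.5: 13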